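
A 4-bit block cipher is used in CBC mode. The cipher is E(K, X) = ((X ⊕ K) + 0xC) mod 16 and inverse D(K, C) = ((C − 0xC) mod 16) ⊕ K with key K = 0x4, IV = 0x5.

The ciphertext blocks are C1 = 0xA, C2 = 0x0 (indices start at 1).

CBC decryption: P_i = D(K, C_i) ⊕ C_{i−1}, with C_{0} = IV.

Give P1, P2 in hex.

P1 = 0xF, P2 = 0xA

P1: D(K, 0xA) = 0xA; 0xA ⊕ 0x5 = 0xF.
P2: D(K, 0x0) = 0x0; 0x0 ⊕ 0xA = 0xA.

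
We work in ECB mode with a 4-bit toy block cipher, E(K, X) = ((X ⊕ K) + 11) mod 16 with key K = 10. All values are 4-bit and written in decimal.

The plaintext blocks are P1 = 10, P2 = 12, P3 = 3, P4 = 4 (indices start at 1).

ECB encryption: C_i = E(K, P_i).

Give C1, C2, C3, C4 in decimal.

C1 = 11, C2 = 1, C3 = 4, C4 = 9

C1: E(K, 10) = 11.
C2: E(K, 12) = 1.
C3: E(K, 3) = 4.
C4: E(K, 4) = 9.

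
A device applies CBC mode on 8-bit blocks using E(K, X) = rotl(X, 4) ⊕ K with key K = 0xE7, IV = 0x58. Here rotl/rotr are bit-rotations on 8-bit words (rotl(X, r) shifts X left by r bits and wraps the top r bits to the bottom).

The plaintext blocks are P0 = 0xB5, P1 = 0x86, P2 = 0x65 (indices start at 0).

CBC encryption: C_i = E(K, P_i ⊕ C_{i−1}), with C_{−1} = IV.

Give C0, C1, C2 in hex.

C0: P0 ⊕ 0x58 = 0xED; E(K, 0xED) = 0x39.
C1: P1 ⊕ 0x39 = 0xBF; E(K, 0xBF) = 0x1C.
C2: P2 ⊕ 0x1C = 0x79; E(K, 0x79) = 0x70.

C0 = 0x39, C1 = 0x1C, C2 = 0x70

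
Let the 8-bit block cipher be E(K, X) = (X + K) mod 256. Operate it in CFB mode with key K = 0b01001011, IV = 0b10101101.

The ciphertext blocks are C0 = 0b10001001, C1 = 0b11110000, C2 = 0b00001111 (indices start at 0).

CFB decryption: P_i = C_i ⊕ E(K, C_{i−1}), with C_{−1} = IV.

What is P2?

P2: E(K, 0b11110000) = 0b00111011; 0b00001111 ⊕ 0b00111011 = 0b00110100.

P2 = 0b00110100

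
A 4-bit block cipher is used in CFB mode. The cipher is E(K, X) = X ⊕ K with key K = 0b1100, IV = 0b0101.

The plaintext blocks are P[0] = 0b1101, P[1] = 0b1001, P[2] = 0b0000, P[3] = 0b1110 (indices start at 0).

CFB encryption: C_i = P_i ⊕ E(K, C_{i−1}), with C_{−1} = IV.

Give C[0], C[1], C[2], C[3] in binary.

C[0] = 0b0100, C[1] = 0b0001, C[2] = 0b1101, C[3] = 0b1111

C[0]: E(K, 0b0101) = 0b1001; 0b1101 ⊕ 0b1001 = 0b0100.
C[1]: E(K, 0b0100) = 0b1000; 0b1001 ⊕ 0b1000 = 0b0001.
C[2]: E(K, 0b0001) = 0b1101; 0b0000 ⊕ 0b1101 = 0b1101.
C[3]: E(K, 0b1101) = 0b0001; 0b1110 ⊕ 0b0001 = 0b1111.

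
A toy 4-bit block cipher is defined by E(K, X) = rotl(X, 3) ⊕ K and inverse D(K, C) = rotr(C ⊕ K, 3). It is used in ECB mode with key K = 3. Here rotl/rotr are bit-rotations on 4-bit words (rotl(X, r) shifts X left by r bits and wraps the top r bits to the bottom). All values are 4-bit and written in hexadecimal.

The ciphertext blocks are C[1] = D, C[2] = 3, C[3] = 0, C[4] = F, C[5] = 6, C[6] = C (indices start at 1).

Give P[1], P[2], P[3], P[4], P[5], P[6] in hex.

P[1] = D, P[2] = 0, P[3] = 6, P[4] = 9, P[5] = A, P[6] = F

ECB decryption: P_i = D(K, C_i).
P[1]: D(K, D) = D.
P[2]: D(K, 3) = 0.
P[3]: D(K, 0) = 6.
P[4]: D(K, F) = 9.
P[5]: D(K, 6) = A.
P[6]: D(K, C) = F.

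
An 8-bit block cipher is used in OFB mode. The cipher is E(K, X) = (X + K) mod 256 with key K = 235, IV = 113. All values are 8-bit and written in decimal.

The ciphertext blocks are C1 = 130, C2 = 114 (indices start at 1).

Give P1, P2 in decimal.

P1 = 222, P2 = 53

OFB decryption: S_i = E(K, S_{i−1}) with S_{0} = IV; P_i = C_i ⊕ S_i.
P1: S = E(K, 113) = 92; 130 ⊕ 92 = 222.
P2: S = E(K, 92) = 71; 114 ⊕ 71 = 53.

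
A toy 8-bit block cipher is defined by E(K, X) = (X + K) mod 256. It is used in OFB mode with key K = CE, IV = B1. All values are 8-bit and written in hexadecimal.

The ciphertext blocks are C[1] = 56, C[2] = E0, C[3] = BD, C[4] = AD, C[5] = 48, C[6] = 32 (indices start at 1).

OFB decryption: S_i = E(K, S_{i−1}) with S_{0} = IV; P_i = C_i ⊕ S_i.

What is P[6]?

P[6] = B7

P[1]: S = E(K, B1) = 7F; 56 ⊕ 7F = 29.
P[2]: S = E(K, 7F) = 4D; E0 ⊕ 4D = AD.
P[3]: S = E(K, 4D) = 1B; BD ⊕ 1B = A6.
P[4]: S = E(K, 1B) = E9; AD ⊕ E9 = 44.
P[5]: S = E(K, E9) = B7; 48 ⊕ B7 = FF.
P[6]: S = E(K, B7) = 85; 32 ⊕ 85 = B7.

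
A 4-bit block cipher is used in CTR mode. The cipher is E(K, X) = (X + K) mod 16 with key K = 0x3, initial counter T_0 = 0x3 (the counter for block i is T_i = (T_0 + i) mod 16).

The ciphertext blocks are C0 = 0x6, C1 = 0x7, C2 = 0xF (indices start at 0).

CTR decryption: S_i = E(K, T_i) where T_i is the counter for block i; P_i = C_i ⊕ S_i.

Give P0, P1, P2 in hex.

P0 = 0x0, P1 = 0x0, P2 = 0x7

P0: T = 0x3, S = E(K, T) = 0x6; 0x6 ⊕ 0x6 = 0x0.
P1: T = 0x4, S = E(K, T) = 0x7; 0x7 ⊕ 0x7 = 0x0.
P2: T = 0x5, S = E(K, T) = 0x8; 0xF ⊕ 0x8 = 0x7.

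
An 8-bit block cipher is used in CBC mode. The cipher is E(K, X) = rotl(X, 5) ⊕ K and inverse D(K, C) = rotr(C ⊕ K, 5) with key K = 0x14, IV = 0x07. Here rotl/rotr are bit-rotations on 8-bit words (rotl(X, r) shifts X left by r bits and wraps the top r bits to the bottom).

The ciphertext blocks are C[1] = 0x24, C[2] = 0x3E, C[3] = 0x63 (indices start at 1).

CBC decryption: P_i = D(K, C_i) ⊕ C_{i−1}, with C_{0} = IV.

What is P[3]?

P[3] = 0x85

P[3]: D(K, 0x63) = 0xBB; 0xBB ⊕ 0x3E = 0x85.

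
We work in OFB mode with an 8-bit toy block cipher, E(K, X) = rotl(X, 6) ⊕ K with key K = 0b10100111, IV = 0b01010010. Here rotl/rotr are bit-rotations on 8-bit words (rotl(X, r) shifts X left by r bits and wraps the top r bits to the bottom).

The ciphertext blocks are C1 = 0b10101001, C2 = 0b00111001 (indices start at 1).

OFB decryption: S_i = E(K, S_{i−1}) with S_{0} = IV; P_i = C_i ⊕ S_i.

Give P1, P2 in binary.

P1: S = E(K, 0b01010010) = 0b00110011; 0b10101001 ⊕ 0b00110011 = 0b10011010.
P2: S = E(K, 0b00110011) = 0b01101011; 0b00111001 ⊕ 0b01101011 = 0b01010010.

P1 = 0b10011010, P2 = 0b01010010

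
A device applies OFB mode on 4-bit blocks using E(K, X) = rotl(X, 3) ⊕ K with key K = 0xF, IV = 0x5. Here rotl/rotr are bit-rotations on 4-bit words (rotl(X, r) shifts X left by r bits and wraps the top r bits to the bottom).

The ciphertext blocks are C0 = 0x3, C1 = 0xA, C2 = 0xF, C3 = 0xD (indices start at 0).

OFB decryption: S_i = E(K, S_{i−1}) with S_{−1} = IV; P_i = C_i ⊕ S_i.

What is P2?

P0: S = E(K, 0x5) = 0x5; 0x3 ⊕ 0x5 = 0x6.
P1: S = E(K, 0x5) = 0x5; 0xA ⊕ 0x5 = 0xF.
P2: S = E(K, 0x5) = 0x5; 0xF ⊕ 0x5 = 0xA.

P2 = 0xA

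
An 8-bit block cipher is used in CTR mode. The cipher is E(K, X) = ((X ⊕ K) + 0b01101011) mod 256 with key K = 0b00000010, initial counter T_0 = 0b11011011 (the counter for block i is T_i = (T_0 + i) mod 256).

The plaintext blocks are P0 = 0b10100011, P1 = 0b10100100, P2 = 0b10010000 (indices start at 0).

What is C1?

CTR encryption: S_i = E(K, T_i) where T_i is the counter for block i; C_i = P_i ⊕ S_i.
C0: T = 0b11011011, S = E(K, T) = 0b01000100; 0b10100011 ⊕ 0b01000100 = 0b11100111.
C1: T = 0b11011100, S = E(K, T) = 0b01001001; 0b10100100 ⊕ 0b01001001 = 0b11101101.

C1 = 0b11101101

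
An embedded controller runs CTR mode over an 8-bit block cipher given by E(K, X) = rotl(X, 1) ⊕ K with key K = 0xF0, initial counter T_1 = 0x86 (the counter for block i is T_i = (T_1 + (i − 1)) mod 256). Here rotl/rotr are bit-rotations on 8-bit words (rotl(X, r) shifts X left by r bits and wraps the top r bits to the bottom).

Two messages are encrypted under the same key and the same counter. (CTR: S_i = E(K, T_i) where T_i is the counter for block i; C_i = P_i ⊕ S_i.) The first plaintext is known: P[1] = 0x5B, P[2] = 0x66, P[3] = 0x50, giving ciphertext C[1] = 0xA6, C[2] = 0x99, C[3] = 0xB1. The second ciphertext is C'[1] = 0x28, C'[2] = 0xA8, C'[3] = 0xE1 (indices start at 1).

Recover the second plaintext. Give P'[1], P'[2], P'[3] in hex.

In CTR with a reused counter, both messages share the same keystream S_i, so C_i ⊕ C'_i = P_i ⊕ P'_i and thus P'_i = P_i ⊕ C_i ⊕ C'_i.
P'[1]: 0x5B ⊕ 0xA6 ⊕ 0x28 = 0xD5.
P'[2]: 0x66 ⊕ 0x99 ⊕ 0xA8 = 0x57.
P'[3]: 0x50 ⊕ 0xB1 ⊕ 0xE1 = 0x00.

P'[1] = 0xD5, P'[2] = 0x57, P'[3] = 0x00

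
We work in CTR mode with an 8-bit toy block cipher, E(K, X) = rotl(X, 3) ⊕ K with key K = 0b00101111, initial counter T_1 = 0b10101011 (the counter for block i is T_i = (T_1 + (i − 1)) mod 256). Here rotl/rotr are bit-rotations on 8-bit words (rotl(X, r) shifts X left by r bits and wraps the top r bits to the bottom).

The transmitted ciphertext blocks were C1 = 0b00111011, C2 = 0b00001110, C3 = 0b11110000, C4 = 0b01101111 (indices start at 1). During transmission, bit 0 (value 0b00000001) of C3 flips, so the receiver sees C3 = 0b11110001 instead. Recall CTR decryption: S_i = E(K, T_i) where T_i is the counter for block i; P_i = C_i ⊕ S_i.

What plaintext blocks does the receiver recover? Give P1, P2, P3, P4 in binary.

P1 = 0b01001001, P2 = 0b01000100, P3 = 0b10110011, P4 = 0b00110101

Only C3 changed, to 0b11110001. In CTR, a change in C_i flips the same bit in P_i only; the keystream is unaffected. Decrypting the received ciphertext:
P1: T = 0b10101011, S = E(K, T) = 0b01110010; 0b00111011 ⊕ 0b01110010 = 0b01001001.
P2: T = 0b10101100, S = E(K, T) = 0b01001010; 0b00001110 ⊕ 0b01001010 = 0b01000100.
P3: T = 0b10101101, S = E(K, T) = 0b01000010; 0b11110001 ⊕ 0b01000010 = 0b10110011.
P4: T = 0b10101110, S = E(K, T) = 0b01011010; 0b01101111 ⊕ 0b01011010 = 0b00110101.
Blocks that differ from the original plaintext: P3.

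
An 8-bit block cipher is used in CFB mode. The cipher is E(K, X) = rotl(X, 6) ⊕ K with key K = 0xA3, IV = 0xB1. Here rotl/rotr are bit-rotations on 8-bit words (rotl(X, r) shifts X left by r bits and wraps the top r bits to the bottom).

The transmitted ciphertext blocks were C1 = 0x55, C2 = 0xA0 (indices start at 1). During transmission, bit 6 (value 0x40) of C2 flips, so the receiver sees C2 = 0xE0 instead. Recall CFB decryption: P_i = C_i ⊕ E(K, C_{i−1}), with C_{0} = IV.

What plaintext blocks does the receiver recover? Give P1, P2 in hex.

P1 = 0x9A, P2 = 0x16

Only C2 changed, to 0xE0. In CFB, a change in C_i flips the same bit in P_i and garbles P_{i+1}. Decrypting the received ciphertext:
P1: E(K, 0xB1) = 0xCF; 0x55 ⊕ 0xCF = 0x9A.
P2: E(K, 0x55) = 0xF6; 0xE0 ⊕ 0xF6 = 0x16.
Blocks that differ from the original plaintext: P2.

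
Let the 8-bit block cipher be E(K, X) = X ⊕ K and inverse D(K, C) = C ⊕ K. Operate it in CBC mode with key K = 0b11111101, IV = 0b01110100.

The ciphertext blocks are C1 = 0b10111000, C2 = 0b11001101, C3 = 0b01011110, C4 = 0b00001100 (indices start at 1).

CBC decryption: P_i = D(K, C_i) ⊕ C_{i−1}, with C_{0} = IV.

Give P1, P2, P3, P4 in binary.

P1: D(K, 0b10111000) = 0b01000101; 0b01000101 ⊕ 0b01110100 = 0b00110001.
P2: D(K, 0b11001101) = 0b00110000; 0b00110000 ⊕ 0b10111000 = 0b10001000.
P3: D(K, 0b01011110) = 0b10100011; 0b10100011 ⊕ 0b11001101 = 0b01101110.
P4: D(K, 0b00001100) = 0b11110001; 0b11110001 ⊕ 0b01011110 = 0b10101111.

P1 = 0b00110001, P2 = 0b10001000, P3 = 0b01101110, P4 = 0b10101111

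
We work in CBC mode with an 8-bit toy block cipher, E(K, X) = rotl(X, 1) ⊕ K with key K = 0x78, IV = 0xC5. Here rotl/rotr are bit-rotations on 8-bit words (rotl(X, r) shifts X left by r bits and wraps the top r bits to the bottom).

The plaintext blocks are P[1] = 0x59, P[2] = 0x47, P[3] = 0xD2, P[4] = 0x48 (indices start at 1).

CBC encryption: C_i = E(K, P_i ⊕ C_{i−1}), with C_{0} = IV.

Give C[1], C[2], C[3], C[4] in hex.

C[1]: P[1] ⊕ 0xC5 = 0x9C; E(K, 0x9C) = 0x41.
C[2]: P[2] ⊕ 0x41 = 0x06; E(K, 0x06) = 0x74.
C[3]: P[3] ⊕ 0x74 = 0xA6; E(K, 0xA6) = 0x35.
C[4]: P[4] ⊕ 0x35 = 0x7D; E(K, 0x7D) = 0x82.

C[1] = 0x41, C[2] = 0x74, C[3] = 0x35, C[4] = 0x82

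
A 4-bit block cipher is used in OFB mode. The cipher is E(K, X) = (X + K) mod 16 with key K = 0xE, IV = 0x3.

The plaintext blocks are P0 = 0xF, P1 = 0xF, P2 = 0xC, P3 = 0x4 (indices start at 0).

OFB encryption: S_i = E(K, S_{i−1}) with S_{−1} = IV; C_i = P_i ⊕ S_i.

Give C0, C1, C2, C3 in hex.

C0: S = E(K, 0x3) = 0x1; 0xF ⊕ 0x1 = 0xE.
C1: S = E(K, 0x1) = 0xF; 0xF ⊕ 0xF = 0x0.
C2: S = E(K, 0xF) = 0xD; 0xC ⊕ 0xD = 0x1.
C3: S = E(K, 0xD) = 0xB; 0x4 ⊕ 0xB = 0xF.

C0 = 0xE, C1 = 0x0, C2 = 0x1, C3 = 0xF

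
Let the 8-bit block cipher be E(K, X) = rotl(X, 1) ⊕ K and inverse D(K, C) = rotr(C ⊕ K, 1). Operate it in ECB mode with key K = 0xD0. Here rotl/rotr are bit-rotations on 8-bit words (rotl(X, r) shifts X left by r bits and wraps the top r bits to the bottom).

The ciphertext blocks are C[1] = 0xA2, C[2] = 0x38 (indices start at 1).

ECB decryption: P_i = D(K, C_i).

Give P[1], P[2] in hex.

P[1]: D(K, 0xA2) = 0x39.
P[2]: D(K, 0x38) = 0x74.

P[1] = 0x39, P[2] = 0x74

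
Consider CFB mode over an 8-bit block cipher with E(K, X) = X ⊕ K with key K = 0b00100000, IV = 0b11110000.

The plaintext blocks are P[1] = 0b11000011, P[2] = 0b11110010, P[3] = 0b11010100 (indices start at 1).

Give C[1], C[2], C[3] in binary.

CFB encryption: C_i = P_i ⊕ E(K, C_{i−1}), with C_{0} = IV.
C[1]: E(K, 0b11110000) = 0b11010000; 0b11000011 ⊕ 0b11010000 = 0b00010011.
C[2]: E(K, 0b00010011) = 0b00110011; 0b11110010 ⊕ 0b00110011 = 0b11000001.
C[3]: E(K, 0b11000001) = 0b11100001; 0b11010100 ⊕ 0b11100001 = 0b00110101.

C[1] = 0b00010011, C[2] = 0b11000001, C[3] = 0b00110101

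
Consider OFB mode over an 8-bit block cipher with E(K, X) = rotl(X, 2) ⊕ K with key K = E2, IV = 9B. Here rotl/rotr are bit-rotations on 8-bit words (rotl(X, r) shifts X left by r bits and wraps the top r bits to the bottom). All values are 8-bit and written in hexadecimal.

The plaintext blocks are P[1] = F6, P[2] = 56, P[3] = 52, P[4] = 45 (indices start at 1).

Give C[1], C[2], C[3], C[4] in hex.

OFB encryption: S_i = E(K, S_{i−1}) with S_{0} = IV; C_i = P_i ⊕ S_i.
C[1]: S = E(K, 9B) = 8C; F6 ⊕ 8C = 7A.
C[2]: S = E(K, 8C) = D0; 56 ⊕ D0 = 86.
C[3]: S = E(K, D0) = A1; 52 ⊕ A1 = F3.
C[4]: S = E(K, A1) = 64; 45 ⊕ 64 = 21.

C[1] = 7A, C[2] = 86, C[3] = F3, C[4] = 21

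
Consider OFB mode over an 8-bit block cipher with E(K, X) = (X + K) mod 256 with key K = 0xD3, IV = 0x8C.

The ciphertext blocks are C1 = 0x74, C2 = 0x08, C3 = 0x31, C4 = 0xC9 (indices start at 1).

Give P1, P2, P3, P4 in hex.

P1 = 0x2B, P2 = 0x3A, P3 = 0x34, P4 = 0x11

OFB decryption: S_i = E(K, S_{i−1}) with S_{0} = IV; P_i = C_i ⊕ S_i.
P1: S = E(K, 0x8C) = 0x5F; 0x74 ⊕ 0x5F = 0x2B.
P2: S = E(K, 0x5F) = 0x32; 0x08 ⊕ 0x32 = 0x3A.
P3: S = E(K, 0x32) = 0x05; 0x31 ⊕ 0x05 = 0x34.
P4: S = E(K, 0x05) = 0xD8; 0xC9 ⊕ 0xD8 = 0x11.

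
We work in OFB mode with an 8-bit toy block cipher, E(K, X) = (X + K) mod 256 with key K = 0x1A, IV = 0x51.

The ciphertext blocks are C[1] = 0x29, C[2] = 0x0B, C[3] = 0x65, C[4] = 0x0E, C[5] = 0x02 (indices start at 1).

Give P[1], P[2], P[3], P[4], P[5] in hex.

P[1] = 0x42, P[2] = 0x8E, P[3] = 0xFA, P[4] = 0xB7, P[5] = 0xD1

OFB decryption: S_i = E(K, S_{i−1}) with S_{0} = IV; P_i = C_i ⊕ S_i.
P[1]: S = E(K, 0x51) = 0x6B; 0x29 ⊕ 0x6B = 0x42.
P[2]: S = E(K, 0x6B) = 0x85; 0x0B ⊕ 0x85 = 0x8E.
P[3]: S = E(K, 0x85) = 0x9F; 0x65 ⊕ 0x9F = 0xFA.
P[4]: S = E(K, 0x9F) = 0xB9; 0x0E ⊕ 0xB9 = 0xB7.
P[5]: S = E(K, 0xB9) = 0xD3; 0x02 ⊕ 0xD3 = 0xD1.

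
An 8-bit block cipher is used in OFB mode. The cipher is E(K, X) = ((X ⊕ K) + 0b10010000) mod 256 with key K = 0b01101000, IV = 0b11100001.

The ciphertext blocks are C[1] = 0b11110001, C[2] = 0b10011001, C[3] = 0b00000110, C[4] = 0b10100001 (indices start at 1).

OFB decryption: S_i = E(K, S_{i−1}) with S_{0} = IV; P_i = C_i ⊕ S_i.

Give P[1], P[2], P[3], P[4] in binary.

P[1]: S = E(K, 0b11100001) = 0b00011001; 0b11110001 ⊕ 0b00011001 = 0b11101000.
P[2]: S = E(K, 0b00011001) = 0b00000001; 0b10011001 ⊕ 0b00000001 = 0b10011000.
P[3]: S = E(K, 0b00000001) = 0b11111001; 0b00000110 ⊕ 0b11111001 = 0b11111111.
P[4]: S = E(K, 0b11111001) = 0b00100001; 0b10100001 ⊕ 0b00100001 = 0b10000000.

P[1] = 0b11101000, P[2] = 0b10011000, P[3] = 0b11111111, P[4] = 0b10000000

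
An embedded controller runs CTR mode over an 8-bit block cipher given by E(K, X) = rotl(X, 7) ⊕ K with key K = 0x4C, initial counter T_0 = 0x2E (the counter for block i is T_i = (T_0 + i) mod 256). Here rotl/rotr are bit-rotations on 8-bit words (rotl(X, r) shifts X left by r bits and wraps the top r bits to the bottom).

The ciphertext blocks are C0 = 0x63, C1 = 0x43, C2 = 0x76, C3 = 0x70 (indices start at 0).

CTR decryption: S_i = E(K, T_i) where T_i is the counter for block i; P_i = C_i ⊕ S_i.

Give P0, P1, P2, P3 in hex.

P0: T = 0x2E, S = E(K, T) = 0x5B; 0x63 ⊕ 0x5B = 0x38.
P1: T = 0x2F, S = E(K, T) = 0xDB; 0x43 ⊕ 0xDB = 0x98.
P2: T = 0x30, S = E(K, T) = 0x54; 0x76 ⊕ 0x54 = 0x22.
P3: T = 0x31, S = E(K, T) = 0xD4; 0x70 ⊕ 0xD4 = 0xA4.

P0 = 0x38, P1 = 0x98, P2 = 0x22, P3 = 0xA4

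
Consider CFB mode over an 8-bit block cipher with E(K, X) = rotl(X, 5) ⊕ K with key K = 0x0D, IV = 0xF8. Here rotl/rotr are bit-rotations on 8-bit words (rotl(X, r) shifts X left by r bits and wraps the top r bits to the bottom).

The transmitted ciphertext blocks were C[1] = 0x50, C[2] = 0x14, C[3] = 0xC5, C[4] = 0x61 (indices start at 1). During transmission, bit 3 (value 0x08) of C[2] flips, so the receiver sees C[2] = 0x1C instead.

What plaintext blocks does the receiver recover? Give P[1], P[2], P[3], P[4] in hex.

P[1] = 0x42, P[2] = 0x1B, P[3] = 0x4B, P[4] = 0xD4

CFB decryption: P_i = C_i ⊕ E(K, C_{i−1}), with C_{0} = IV.
Only C[2] changed, to 0x1C. In CFB, a change in C_i flips the same bit in P_i and garbles P_{i+1}. Decrypting the received ciphertext:
P[1]: E(K, 0xF8) = 0x12; 0x50 ⊕ 0x12 = 0x42.
P[2]: E(K, 0x50) = 0x07; 0x1C ⊕ 0x07 = 0x1B.
P[3]: E(K, 0x1C) = 0x8E; 0xC5 ⊕ 0x8E = 0x4B.
P[4]: E(K, 0xC5) = 0xB5; 0x61 ⊕ 0xB5 = 0xD4.
Blocks that differ from the original plaintext: P[2], P[3].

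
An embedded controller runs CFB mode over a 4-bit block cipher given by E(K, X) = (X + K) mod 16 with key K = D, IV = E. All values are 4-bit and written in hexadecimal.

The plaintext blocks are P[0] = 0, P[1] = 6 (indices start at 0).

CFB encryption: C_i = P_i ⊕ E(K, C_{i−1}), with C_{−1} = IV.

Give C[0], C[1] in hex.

C[0] = B, C[1] = E

C[0]: E(K, E) = B; 0 ⊕ B = B.
C[1]: E(K, B) = 8; 6 ⊕ 8 = E.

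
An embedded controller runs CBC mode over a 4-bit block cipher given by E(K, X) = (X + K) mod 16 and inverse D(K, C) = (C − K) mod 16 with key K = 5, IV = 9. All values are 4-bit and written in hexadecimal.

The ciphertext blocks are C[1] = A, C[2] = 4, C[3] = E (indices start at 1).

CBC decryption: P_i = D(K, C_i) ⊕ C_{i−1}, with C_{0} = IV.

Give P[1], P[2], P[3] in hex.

P[1]: D(K, A) = 5; 5 ⊕ 9 = C.
P[2]: D(K, 4) = F; F ⊕ A = 5.
P[3]: D(K, E) = 9; 9 ⊕ 4 = D.

P[1] = C, P[2] = 5, P[3] = D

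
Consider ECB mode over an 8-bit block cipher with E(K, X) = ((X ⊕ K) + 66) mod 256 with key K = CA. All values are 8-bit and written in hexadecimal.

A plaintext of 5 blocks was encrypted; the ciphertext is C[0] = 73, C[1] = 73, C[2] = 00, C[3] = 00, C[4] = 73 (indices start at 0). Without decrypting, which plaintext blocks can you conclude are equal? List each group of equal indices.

ECB encrypts each block independently with the same key, so equal ciphertext blocks imply equal plaintext blocks.
C[0] = C[1] = C[4] = 73, so P[0] = P[1] = P[4].
C[2] = C[3] = 00, so P[2] = P[3].

P[0] = P[1] = P[4]; P[2] = P[3]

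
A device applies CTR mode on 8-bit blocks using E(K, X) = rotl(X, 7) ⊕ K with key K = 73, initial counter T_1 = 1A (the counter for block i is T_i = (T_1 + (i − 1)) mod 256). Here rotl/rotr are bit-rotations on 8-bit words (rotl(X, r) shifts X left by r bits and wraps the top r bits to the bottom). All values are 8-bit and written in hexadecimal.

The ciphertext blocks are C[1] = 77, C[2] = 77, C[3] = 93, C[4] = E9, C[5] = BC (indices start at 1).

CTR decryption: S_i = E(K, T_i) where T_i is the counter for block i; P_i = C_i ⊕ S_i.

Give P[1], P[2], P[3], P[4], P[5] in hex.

P[1] = 09, P[2] = 89, P[3] = EE, P[4] = 14, P[5] = C0

P[1]: T = 1A, S = E(K, T) = 7E; 77 ⊕ 7E = 09.
P[2]: T = 1B, S = E(K, T) = FE; 77 ⊕ FE = 89.
P[3]: T = 1C, S = E(K, T) = 7D; 93 ⊕ 7D = EE.
P[4]: T = 1D, S = E(K, T) = FD; E9 ⊕ FD = 14.
P[5]: T = 1E, S = E(K, T) = 7C; BC ⊕ 7C = C0.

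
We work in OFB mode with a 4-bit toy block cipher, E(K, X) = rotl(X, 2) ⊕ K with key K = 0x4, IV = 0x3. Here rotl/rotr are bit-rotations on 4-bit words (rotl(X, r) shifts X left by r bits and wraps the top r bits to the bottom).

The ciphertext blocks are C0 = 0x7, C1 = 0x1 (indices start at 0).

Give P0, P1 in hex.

P0 = 0xF, P1 = 0x7

OFB decryption: S_i = E(K, S_{i−1}) with S_{−1} = IV; P_i = C_i ⊕ S_i.
P0: S = E(K, 0x3) = 0x8; 0x7 ⊕ 0x8 = 0xF.
P1: S = E(K, 0x8) = 0x6; 0x1 ⊕ 0x6 = 0x7.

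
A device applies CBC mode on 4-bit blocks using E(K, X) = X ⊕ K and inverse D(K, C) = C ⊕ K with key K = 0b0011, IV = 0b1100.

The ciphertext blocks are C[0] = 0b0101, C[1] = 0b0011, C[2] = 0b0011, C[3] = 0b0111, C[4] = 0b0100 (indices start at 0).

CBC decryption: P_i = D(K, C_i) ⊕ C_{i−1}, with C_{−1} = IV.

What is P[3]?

P[3]: D(K, 0b0111) = 0b0100; 0b0100 ⊕ 0b0011 = 0b0111.

P[3] = 0b0111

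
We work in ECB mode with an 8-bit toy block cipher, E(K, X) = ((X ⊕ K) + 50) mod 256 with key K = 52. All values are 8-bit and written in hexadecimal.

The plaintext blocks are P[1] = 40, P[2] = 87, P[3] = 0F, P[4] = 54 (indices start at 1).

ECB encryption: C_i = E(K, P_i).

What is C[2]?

C[2]: E(K, 87) = 25.

C[2] = 25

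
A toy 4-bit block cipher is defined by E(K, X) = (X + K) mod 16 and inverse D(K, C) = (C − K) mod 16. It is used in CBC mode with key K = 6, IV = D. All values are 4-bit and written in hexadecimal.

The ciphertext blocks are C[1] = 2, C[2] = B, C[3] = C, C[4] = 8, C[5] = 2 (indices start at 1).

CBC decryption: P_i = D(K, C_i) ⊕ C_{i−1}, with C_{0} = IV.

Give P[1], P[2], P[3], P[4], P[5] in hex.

P[1] = 1, P[2] = 7, P[3] = D, P[4] = E, P[5] = 4

P[1]: D(K, 2) = C; C ⊕ D = 1.
P[2]: D(K, B) = 5; 5 ⊕ 2 = 7.
P[3]: D(K, C) = 6; 6 ⊕ B = D.
P[4]: D(K, 8) = 2; 2 ⊕ C = E.
P[5]: D(K, 2) = C; C ⊕ 8 = 4.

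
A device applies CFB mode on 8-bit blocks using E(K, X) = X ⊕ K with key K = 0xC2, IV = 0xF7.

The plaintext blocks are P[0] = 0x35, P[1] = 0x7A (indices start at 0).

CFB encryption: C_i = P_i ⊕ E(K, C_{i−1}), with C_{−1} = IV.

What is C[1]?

C[0]: E(K, 0xF7) = 0x35; 0x35 ⊕ 0x35 = 0x00.
C[1]: E(K, 0x00) = 0xC2; 0x7A ⊕ 0xC2 = 0xB8.

C[1] = 0xB8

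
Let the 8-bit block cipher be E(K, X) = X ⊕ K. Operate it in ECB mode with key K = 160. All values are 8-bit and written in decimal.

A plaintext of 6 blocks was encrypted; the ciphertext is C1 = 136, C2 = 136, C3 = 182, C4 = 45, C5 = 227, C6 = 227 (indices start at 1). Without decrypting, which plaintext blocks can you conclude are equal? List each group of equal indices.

P1 = P2; P5 = P6

ECB encrypts each block independently with the same key, so equal ciphertext blocks imply equal plaintext blocks.
C1 = C2 = 136, so P1 = P2.
C5 = C6 = 227, so P5 = P6.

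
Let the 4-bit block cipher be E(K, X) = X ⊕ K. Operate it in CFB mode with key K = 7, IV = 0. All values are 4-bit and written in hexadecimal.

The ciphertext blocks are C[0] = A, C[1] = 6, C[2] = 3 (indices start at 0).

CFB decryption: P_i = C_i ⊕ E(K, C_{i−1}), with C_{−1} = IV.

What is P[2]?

P[2]: E(K, 6) = 1; 3 ⊕ 1 = 2.

P[2] = 2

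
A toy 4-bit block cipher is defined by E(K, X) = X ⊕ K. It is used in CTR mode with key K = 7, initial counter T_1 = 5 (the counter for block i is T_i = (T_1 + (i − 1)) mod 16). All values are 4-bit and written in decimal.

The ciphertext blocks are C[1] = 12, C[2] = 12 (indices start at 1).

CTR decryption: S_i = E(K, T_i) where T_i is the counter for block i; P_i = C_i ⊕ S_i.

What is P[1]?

P[1]: T = 5, S = E(K, T) = 2; 12 ⊕ 2 = 14.

P[1] = 14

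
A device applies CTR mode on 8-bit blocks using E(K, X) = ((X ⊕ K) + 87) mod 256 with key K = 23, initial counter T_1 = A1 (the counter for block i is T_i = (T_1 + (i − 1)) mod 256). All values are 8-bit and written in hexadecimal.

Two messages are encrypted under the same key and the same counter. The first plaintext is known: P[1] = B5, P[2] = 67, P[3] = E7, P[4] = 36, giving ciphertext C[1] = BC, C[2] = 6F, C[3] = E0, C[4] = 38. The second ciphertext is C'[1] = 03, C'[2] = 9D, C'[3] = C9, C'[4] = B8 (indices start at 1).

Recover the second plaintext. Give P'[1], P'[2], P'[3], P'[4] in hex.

P'[1] = 0A, P'[2] = 95, P'[3] = CE, P'[4] = B6

In CTR with a reused counter, both messages share the same keystream S_i, so C_i ⊕ C'_i = P_i ⊕ P'_i and thus P'_i = P_i ⊕ C_i ⊕ C'_i.
P'[1]: B5 ⊕ BC ⊕ 03 = 0A.
P'[2]: 67 ⊕ 6F ⊕ 9D = 95.
P'[3]: E7 ⊕ E0 ⊕ C9 = CE.
P'[4]: 36 ⊕ 38 ⊕ B8 = B6.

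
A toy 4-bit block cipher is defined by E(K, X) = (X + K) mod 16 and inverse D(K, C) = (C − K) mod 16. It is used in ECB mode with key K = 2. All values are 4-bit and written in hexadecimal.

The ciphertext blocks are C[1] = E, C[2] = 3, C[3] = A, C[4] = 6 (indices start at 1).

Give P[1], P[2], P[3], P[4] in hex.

P[1] = C, P[2] = 1, P[3] = 8, P[4] = 4

ECB decryption: P_i = D(K, C_i).
P[1]: D(K, E) = C.
P[2]: D(K, 3) = 1.
P[3]: D(K, A) = 8.
P[4]: D(K, 6) = 4.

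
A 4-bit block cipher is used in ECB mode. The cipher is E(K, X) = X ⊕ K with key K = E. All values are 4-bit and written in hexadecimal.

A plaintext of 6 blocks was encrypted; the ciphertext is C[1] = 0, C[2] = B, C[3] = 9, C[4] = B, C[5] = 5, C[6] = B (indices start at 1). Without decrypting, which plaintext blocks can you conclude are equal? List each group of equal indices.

ECB encrypts each block independently with the same key, so equal ciphertext blocks imply equal plaintext blocks.
C[2] = C[4] = C[6] = B, so P[2] = P[4] = P[6].

P[2] = P[4] = P[6]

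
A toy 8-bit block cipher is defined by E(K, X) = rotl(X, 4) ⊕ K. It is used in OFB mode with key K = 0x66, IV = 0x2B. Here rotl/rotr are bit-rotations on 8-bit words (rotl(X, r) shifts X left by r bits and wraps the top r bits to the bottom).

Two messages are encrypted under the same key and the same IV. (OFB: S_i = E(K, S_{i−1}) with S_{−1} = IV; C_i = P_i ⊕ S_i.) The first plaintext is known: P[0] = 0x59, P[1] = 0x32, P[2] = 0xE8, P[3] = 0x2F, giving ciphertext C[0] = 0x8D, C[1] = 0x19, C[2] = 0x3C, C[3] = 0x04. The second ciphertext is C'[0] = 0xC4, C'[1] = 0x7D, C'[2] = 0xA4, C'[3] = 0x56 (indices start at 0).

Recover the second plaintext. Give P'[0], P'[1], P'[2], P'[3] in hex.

P'[0] = 0x10, P'[1] = 0x56, P'[2] = 0x70, P'[3] = 0x7D

In OFB with a reused IV, both messages share the same keystream S_i, so C_i ⊕ C'_i = P_i ⊕ P'_i and thus P'_i = P_i ⊕ C_i ⊕ C'_i.
P'[0]: 0x59 ⊕ 0x8D ⊕ 0xC4 = 0x10.
P'[1]: 0x32 ⊕ 0x19 ⊕ 0x7D = 0x56.
P'[2]: 0xE8 ⊕ 0x3C ⊕ 0xA4 = 0x70.
P'[3]: 0x2F ⊕ 0x04 ⊕ 0x56 = 0x7D.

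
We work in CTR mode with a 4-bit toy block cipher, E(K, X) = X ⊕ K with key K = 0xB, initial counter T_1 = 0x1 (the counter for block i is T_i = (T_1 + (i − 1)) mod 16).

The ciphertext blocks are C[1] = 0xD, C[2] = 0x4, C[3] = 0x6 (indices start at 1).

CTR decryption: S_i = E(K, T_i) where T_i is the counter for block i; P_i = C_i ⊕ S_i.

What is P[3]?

P[3]: T = 0x3, S = E(K, T) = 0x8; 0x6 ⊕ 0x8 = 0xE.

P[3] = 0xE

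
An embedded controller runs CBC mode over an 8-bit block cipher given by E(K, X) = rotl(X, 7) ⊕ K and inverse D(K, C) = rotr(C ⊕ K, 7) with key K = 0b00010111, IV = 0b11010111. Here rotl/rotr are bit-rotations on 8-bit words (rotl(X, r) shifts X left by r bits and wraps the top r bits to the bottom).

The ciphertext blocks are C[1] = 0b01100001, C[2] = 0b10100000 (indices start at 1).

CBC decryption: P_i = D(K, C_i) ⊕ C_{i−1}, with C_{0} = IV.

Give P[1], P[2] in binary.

P[1] = 0b00111011, P[2] = 0b00001110

P[1]: D(K, 0b01100001) = 0b11101100; 0b11101100 ⊕ 0b11010111 = 0b00111011.
P[2]: D(K, 0b10100000) = 0b01101111; 0b01101111 ⊕ 0b01100001 = 0b00001110.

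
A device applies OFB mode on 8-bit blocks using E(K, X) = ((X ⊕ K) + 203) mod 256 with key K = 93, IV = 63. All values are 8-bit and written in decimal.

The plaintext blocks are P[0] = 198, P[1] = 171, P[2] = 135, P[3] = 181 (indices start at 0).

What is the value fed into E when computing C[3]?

49

OFB encryption: S_i = E(K, S_{i−1}) with S_{−1} = IV; C_i = P_i ⊕ S_i.
C[0]: S = E(K, 63) = 45; 198 ⊕ 45 = 235.
C[1]: S = E(K, 45) = 59; 171 ⊕ 59 = 144.
C[2]: S = E(K, 59) = 49; 135 ⊕ 49 = 182.
C[3]: S = E(K, 49) = 55; 181 ⊕ 55 = 130.
So the input to E for block [3] is 49.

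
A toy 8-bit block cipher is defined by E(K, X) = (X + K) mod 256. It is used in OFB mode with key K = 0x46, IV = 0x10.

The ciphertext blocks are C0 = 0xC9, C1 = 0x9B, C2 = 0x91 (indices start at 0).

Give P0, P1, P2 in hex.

OFB decryption: S_i = E(K, S_{i−1}) with S_{−1} = IV; P_i = C_i ⊕ S_i.
P0: S = E(K, 0x10) = 0x56; 0xC9 ⊕ 0x56 = 0x9F.
P1: S = E(K, 0x56) = 0x9C; 0x9B ⊕ 0x9C = 0x07.
P2: S = E(K, 0x9C) = 0xE2; 0x91 ⊕ 0xE2 = 0x73.

P0 = 0x9F, P1 = 0x07, P2 = 0x73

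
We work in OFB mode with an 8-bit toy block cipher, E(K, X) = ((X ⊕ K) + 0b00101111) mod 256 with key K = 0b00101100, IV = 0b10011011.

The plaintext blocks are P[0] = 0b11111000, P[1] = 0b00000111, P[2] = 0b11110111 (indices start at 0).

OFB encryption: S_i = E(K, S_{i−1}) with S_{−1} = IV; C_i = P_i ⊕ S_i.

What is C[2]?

C[2] = 0b11110011

C[0]: S = E(K, 0b10011011) = 0b11100110; 0b11111000 ⊕ 0b11100110 = 0b00011110.
C[1]: S = E(K, 0b11100110) = 0b11111001; 0b00000111 ⊕ 0b11111001 = 0b11111110.
C[2]: S = E(K, 0b11111001) = 0b00000100; 0b11110111 ⊕ 0b00000100 = 0b11110011.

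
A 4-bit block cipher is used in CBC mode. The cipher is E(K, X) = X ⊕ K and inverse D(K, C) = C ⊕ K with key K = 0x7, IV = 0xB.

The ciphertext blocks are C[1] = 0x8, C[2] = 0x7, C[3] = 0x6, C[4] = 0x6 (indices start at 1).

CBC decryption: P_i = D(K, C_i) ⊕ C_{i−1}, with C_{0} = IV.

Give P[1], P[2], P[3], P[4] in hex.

P[1] = 0x4, P[2] = 0x8, P[3] = 0x6, P[4] = 0x7

P[1]: D(K, 0x8) = 0xF; 0xF ⊕ 0xB = 0x4.
P[2]: D(K, 0x7) = 0x0; 0x0 ⊕ 0x8 = 0x8.
P[3]: D(K, 0x6) = 0x1; 0x1 ⊕ 0x7 = 0x6.
P[4]: D(K, 0x6) = 0x1; 0x1 ⊕ 0x6 = 0x7.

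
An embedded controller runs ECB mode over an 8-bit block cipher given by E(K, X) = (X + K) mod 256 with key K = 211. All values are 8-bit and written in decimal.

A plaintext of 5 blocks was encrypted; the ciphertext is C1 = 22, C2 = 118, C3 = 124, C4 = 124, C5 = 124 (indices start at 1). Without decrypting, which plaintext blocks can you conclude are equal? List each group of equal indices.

ECB encrypts each block independently with the same key, so equal ciphertext blocks imply equal plaintext blocks.
C3 = C4 = C5 = 124, so P3 = P4 = P5.

P3 = P4 = P5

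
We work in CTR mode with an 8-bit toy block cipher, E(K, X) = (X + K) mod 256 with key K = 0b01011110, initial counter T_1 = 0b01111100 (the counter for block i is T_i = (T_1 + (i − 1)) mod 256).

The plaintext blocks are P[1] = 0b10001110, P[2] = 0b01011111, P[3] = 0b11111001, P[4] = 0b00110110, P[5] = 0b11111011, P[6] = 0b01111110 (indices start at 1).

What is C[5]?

C[5] = 0b00100101

CTR encryption: S_i = E(K, T_i) where T_i is the counter for block i; C_i = P_i ⊕ S_i.
C[1]: T = 0b01111100, S = E(K, T) = 0b11011010; 0b10001110 ⊕ 0b11011010 = 0b01010100.
C[2]: T = 0b01111101, S = E(K, T) = 0b11011011; 0b01011111 ⊕ 0b11011011 = 0b10000100.
C[3]: T = 0b01111110, S = E(K, T) = 0b11011100; 0b11111001 ⊕ 0b11011100 = 0b00100101.
C[4]: T = 0b01111111, S = E(K, T) = 0b11011101; 0b00110110 ⊕ 0b11011101 = 0b11101011.
C[5]: T = 0b10000000, S = E(K, T) = 0b11011110; 0b11111011 ⊕ 0b11011110 = 0b00100101.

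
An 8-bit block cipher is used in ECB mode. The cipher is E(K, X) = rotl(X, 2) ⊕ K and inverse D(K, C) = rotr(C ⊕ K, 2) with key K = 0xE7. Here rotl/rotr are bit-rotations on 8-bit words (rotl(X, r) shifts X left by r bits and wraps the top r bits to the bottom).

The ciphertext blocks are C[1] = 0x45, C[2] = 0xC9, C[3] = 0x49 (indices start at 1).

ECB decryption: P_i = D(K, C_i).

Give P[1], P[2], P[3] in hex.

P[1] = 0xA8, P[2] = 0x8B, P[3] = 0xAB

P[1]: D(K, 0x45) = 0xA8.
P[2]: D(K, 0xC9) = 0x8B.
P[3]: D(K, 0x49) = 0xAB.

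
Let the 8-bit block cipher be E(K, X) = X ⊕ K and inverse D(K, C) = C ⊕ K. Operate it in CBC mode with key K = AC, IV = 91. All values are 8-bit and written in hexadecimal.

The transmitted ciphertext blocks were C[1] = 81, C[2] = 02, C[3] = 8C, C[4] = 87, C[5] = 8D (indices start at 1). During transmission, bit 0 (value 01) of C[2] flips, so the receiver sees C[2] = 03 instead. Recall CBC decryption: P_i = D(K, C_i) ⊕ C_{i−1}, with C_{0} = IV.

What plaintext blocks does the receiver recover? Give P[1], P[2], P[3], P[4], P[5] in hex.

P[1] = BC, P[2] = 2E, P[3] = 23, P[4] = A7, P[5] = A6

Only C[2] changed, to 03. In CBC, a change in C_i garbles P_i and flips the same bit in P_{i+1}. Decrypting the received ciphertext:
P[1]: D(K, 81) = 2D; 2D ⊕ 91 = BC.
P[2]: D(K, 03) = AF; AF ⊕ 81 = 2E.
P[3]: D(K, 8C) = 20; 20 ⊕ 03 = 23.
P[4]: D(K, 87) = 2B; 2B ⊕ 8C = A7.
P[5]: D(K, 8D) = 21; 21 ⊕ 87 = A6.
Blocks that differ from the original plaintext: P[2], P[3].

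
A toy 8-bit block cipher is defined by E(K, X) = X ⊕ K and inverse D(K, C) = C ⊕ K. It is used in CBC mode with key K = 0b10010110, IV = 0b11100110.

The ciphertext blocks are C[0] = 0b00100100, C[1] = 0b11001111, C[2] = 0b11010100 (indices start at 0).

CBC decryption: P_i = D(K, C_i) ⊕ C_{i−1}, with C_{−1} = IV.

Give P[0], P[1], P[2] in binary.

P[0] = 0b01010100, P[1] = 0b01111101, P[2] = 0b10001101

P[0]: D(K, 0b00100100) = 0b10110010; 0b10110010 ⊕ 0b11100110 = 0b01010100.
P[1]: D(K, 0b11001111) = 0b01011001; 0b01011001 ⊕ 0b00100100 = 0b01111101.
P[2]: D(K, 0b11010100) = 0b01000010; 0b01000010 ⊕ 0b11001111 = 0b10001101.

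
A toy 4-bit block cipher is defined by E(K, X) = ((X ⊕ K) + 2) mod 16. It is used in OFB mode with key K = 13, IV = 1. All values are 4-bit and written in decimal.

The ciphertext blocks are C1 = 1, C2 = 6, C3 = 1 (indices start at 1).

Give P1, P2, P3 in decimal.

OFB decryption: S_i = E(K, S_{i−1}) with S_{0} = IV; P_i = C_i ⊕ S_i.
P1: S = E(K, 1) = 14; 1 ⊕ 14 = 15.
P2: S = E(K, 14) = 5; 6 ⊕ 5 = 3.
P3: S = E(K, 5) = 10; 1 ⊕ 10 = 11.

P1 = 15, P2 = 3, P3 = 11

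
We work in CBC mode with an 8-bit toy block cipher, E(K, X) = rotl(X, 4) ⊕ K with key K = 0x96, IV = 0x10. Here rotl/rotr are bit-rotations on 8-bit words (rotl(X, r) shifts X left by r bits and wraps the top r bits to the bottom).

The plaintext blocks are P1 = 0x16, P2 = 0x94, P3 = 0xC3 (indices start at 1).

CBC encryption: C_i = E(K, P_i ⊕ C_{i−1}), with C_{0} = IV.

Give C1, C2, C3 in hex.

C1 = 0xF6, C2 = 0xB0, C3 = 0xA1

C1: P1 ⊕ 0x10 = 0x06; E(K, 0x06) = 0xF6.
C2: P2 ⊕ 0xF6 = 0x62; E(K, 0x62) = 0xB0.
C3: P3 ⊕ 0xB0 = 0x73; E(K, 0x73) = 0xA1.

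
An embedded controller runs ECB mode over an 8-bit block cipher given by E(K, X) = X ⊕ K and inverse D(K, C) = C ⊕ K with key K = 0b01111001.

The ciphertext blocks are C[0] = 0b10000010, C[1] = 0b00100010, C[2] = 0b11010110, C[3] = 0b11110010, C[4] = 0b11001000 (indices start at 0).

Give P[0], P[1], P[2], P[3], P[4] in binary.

P[0] = 0b11111011, P[1] = 0b01011011, P[2] = 0b10101111, P[3] = 0b10001011, P[4] = 0b10110001

ECB decryption: P_i = D(K, C_i).
P[0]: D(K, 0b10000010) = 0b11111011.
P[1]: D(K, 0b00100010) = 0b01011011.
P[2]: D(K, 0b11010110) = 0b10101111.
P[3]: D(K, 0b11110010) = 0b10001011.
P[4]: D(K, 0b11001000) = 0b10110001.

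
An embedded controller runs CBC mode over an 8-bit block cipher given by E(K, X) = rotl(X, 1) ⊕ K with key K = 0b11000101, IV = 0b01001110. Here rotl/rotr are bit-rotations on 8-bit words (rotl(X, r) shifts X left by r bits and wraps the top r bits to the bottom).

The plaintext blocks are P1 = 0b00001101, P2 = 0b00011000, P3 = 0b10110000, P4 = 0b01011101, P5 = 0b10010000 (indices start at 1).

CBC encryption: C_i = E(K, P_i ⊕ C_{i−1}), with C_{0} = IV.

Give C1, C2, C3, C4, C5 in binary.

C1: P1 ⊕ 0b01001110 = 0b01000011; E(K, 0b01000011) = 0b01000011.
C2: P2 ⊕ 0b01000011 = 0b01011011; E(K, 0b01011011) = 0b01110011.
C3: P3 ⊕ 0b01110011 = 0b11000011; E(K, 0b11000011) = 0b01000010.
C4: P4 ⊕ 0b01000010 = 0b00011111; E(K, 0b00011111) = 0b11111011.
C5: P5 ⊕ 0b11111011 = 0b01101011; E(K, 0b01101011) = 0b00010011.

C1 = 0b01000011, C2 = 0b01110011, C3 = 0b01000010, C4 = 0b11111011, C5 = 0b00010011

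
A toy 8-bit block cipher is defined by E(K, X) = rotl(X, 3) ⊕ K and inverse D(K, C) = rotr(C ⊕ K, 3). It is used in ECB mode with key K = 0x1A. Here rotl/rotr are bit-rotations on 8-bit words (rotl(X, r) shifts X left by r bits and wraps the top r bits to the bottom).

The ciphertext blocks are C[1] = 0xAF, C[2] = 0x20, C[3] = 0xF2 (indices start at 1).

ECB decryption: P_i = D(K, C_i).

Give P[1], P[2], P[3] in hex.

P[1] = 0xB6, P[2] = 0x47, P[3] = 0x1D

P[1]: D(K, 0xAF) = 0xB6.
P[2]: D(K, 0x20) = 0x47.
P[3]: D(K, 0xF2) = 0x1D.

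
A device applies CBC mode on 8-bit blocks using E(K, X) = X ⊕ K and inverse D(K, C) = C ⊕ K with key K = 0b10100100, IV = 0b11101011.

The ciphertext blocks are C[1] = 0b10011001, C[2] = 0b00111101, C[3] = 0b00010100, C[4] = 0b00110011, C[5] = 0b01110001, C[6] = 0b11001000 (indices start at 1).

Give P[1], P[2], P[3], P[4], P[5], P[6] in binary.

P[1] = 0b11010110, P[2] = 0b00000000, P[3] = 0b10001101, P[4] = 0b10000011, P[5] = 0b11100110, P[6] = 0b00011101

CBC decryption: P_i = D(K, C_i) ⊕ C_{i−1}, with C_{0} = IV.
P[1]: D(K, 0b10011001) = 0b00111101; 0b00111101 ⊕ 0b11101011 = 0b11010110.
P[2]: D(K, 0b00111101) = 0b10011001; 0b10011001 ⊕ 0b10011001 = 0b00000000.
P[3]: D(K, 0b00010100) = 0b10110000; 0b10110000 ⊕ 0b00111101 = 0b10001101.
P[4]: D(K, 0b00110011) = 0b10010111; 0b10010111 ⊕ 0b00010100 = 0b10000011.
P[5]: D(K, 0b01110001) = 0b11010101; 0b11010101 ⊕ 0b00110011 = 0b11100110.
P[6]: D(K, 0b11001000) = 0b01101100; 0b01101100 ⊕ 0b01110001 = 0b00011101.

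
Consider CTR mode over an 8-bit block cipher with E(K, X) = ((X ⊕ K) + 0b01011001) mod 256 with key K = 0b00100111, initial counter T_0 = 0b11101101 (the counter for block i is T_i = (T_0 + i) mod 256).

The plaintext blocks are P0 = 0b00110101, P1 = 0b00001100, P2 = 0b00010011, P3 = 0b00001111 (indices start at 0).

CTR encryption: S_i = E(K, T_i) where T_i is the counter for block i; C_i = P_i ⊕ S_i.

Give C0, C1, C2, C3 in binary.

C0 = 0b00010110, C1 = 0b00101110, C2 = 0b00110010, C3 = 0b00111111

C0: T = 0b11101101, S = E(K, T) = 0b00100011; 0b00110101 ⊕ 0b00100011 = 0b00010110.
C1: T = 0b11101110, S = E(K, T) = 0b00100010; 0b00001100 ⊕ 0b00100010 = 0b00101110.
C2: T = 0b11101111, S = E(K, T) = 0b00100001; 0b00010011 ⊕ 0b00100001 = 0b00110010.
C3: T = 0b11110000, S = E(K, T) = 0b00110000; 0b00001111 ⊕ 0b00110000 = 0b00111111.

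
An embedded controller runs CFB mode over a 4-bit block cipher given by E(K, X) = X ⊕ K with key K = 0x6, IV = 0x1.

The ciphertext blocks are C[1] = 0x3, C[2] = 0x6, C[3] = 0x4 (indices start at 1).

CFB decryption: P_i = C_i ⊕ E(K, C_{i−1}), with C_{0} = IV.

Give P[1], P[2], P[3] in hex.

P[1]: E(K, 0x1) = 0x7; 0x3 ⊕ 0x7 = 0x4.
P[2]: E(K, 0x3) = 0x5; 0x6 ⊕ 0x5 = 0x3.
P[3]: E(K, 0x6) = 0x0; 0x4 ⊕ 0x0 = 0x4.

P[1] = 0x4, P[2] = 0x3, P[3] = 0x4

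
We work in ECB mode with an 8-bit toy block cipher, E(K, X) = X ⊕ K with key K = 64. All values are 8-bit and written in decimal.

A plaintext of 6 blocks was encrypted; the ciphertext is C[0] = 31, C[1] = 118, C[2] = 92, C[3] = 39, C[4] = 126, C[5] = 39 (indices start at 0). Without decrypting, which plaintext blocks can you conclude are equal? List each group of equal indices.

ECB encrypts each block independently with the same key, so equal ciphertext blocks imply equal plaintext blocks.
C[3] = C[5] = 39, so P[3] = P[5].

P[3] = P[5]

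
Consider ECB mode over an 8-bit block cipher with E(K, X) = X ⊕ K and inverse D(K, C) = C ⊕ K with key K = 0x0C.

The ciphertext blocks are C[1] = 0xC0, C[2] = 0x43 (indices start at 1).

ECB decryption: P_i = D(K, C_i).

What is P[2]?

P[2] = 0x4F

P[2]: D(K, 0x43) = 0x4F.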